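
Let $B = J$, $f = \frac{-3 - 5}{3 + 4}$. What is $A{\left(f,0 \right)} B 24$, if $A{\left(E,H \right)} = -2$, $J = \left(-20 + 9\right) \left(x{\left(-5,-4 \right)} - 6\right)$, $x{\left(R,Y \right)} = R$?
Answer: $-5808$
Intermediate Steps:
$f = - \frac{8}{7} \approx -1.1429$
$J = 121$ ($J = \left(-20 + 9\right) \left(-5 - 6\right) = \left(-11\right) \left(-11\right) = 121$)
$B = 121$
$A{\left(f,0 \right)} B 24 = \left(-2\right) 121 \cdot 24 = \left(-242\right) 24 = -5808$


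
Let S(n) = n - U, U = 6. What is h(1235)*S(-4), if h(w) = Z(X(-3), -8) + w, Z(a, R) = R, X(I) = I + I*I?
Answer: -12270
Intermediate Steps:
X(I) = I + I²
S(n) = -6 + n (S(n) = n - 1*6 = n - 6 = -6 + n)
h(w) = -8 + w
h(1235)*S(-4) = (-8 + 1235)*(-6 - 4) = 1227*(-10) = -12270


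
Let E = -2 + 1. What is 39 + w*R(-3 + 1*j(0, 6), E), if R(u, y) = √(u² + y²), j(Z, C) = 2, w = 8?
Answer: 39 + 8*√2 ≈ 50.314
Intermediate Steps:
E = -1
39 + w*R(-3 + 1*j(0, 6), E) = 39 + 8*√((-3 + 1*2)² + (-1)²) = 39 + 8*√((-3 + 2)² + 1) = 39 + 8*√((-1)² + 1) = 39 + 8*√(1 + 1) = 39 + 8*√2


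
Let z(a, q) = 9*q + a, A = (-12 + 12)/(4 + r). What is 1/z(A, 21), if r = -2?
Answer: 1/189 ≈ 0.0052910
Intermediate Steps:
A = 0 (A = (-12 + 12)/(4 - 2) = 0/2 = 0*(½) = 0)
z(a, q) = a + 9*q
1/z(A, 21) = 1/(0 + 9*21) = 1/(0 + 189) = 1/189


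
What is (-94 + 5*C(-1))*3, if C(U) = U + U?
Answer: -312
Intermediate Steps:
C(U) = 2*U
(-94 + 5*C(-1))*3 = (-94 + 5*(2*(-1)))*3 = (-94 + 5*(-2))*3 = (-94 - 10)*3 = -104*3 = -312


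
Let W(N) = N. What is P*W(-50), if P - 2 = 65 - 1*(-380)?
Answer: -22350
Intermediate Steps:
P = 447 (P = 2 + (65 - 1*(-380)) = 2 + (65 + 380) = 2 + 445 = 447)
P*W(-50) = 447*(-50) = -22350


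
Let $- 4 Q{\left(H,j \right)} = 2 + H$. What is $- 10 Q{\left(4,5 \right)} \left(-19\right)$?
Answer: $-285$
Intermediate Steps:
$Q{\left(H,j \right)} = - \frac{1}{2} - \frac{H}{4}$ ($Q{\left(H,j \right)} = - \frac{2 + H}{4} = - \frac{1}{2} - \frac{H}{4}$)
$- 10 Q{\left(4,5 \right)} \left(-19\right) = - 10 \left(- \frac{1}{2} - 1\right) \left(-19\right) = \left(-10\right) \left(- \frac{3}{2}\right) \left(-19\right) = 15 \left(-19\right) = -285$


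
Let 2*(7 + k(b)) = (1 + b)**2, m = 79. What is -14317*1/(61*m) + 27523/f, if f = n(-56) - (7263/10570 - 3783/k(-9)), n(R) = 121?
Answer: 6804139914801/69180585743 ≈ 98.353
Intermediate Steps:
k(b) = -7 + (1 + b)**2/2
f = 14355797/52850 (f = 121 - (7263/10570 - 3783/(-7 + (1 - 9)**2/2)) = 121 - (7263*(1/10570) - 3783/(-7 + (1/2)*(-8)**2)) = 121 - (7263/10570 - 3783/(-7 + (1/2)*64)) = 121 - (7263/10570 - 3783/(-7 + 32)) = 121 - (7263/10570 - 3783/25) = 121 - 1*(-7960947/52850) = 121 + 7960947/52850 = 14355797/52850 ≈ 271.63)
-14317*1/(61*m) + 27523/f = -14317/(61*79) + 27523/(14355797/52850) = -14317/4819 + 27523*(52850/14355797) = -14317*1/4819 + 1454590550/14355797 = -14317/4819 + 1454590550/14355797 = 6804139914801/69180585743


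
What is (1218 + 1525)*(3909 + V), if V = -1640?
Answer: 6223867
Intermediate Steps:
(1218 + 1525)*(3909 + V) = (1218 + 1525)*(3909 - 1640) = 2743*2269 = 6223867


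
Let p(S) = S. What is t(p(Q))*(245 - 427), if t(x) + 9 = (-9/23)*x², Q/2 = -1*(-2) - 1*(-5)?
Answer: 358722/23 ≈ 15597.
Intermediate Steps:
Q = 14 (Q = 2*(-1*(-2) - 1*(-5)) = 2*(2 + 5) = 2*7 = 14)
t(x) = -9 - 9*x²/23 (t(x) = -9 + (-9/23)*x² = -9 + (-9*1/23)*x² = -9 - 9*x²/23)
t(p(Q))*(245 - 427) = (-9 - 9/23*14²)*(245 - 427) = (-9 - 9/23*196)*(-182) = (-9 - 1764/23)*(-182) = -1971/23*(-182) = 358722/23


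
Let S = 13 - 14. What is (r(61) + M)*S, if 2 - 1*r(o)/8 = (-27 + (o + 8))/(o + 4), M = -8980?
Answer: 582996/65 ≈ 8969.2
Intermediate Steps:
S = -1
r(o) = 16 - 8*(-19 + o)/(4 + o) (r(o) = 16 - 8*(-27 + (o + 8))/(o + 4) = 16 - 8*(-27 + (8 + o))/(4 + o) = 16 - 8*(-19 + o)/(4 + o))
(r(61) + M)*S = (8*(27 + 61)/(4 + 61) - 8980)*(-1) = (8*88/65 - 8980)*(-1) = (8*(1/65)*88 - 8980)*(-1) = (704/65 - 8980)*(-1) = -582996/65*(-1) = 582996/65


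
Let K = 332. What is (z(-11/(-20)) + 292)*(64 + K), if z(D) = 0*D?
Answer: 115632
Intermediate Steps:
z(D) = 0
(z(-11/(-20)) + 292)*(64 + K) = (0 + 292)*(64 + 332) = 292*396 = 115632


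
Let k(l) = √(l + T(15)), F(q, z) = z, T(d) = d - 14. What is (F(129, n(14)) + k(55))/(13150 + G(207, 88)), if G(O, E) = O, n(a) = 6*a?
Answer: 84/13357 + 2*√14/13357 ≈ 0.0068491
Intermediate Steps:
T(d) = -14 + d
k(l) = √(1 + l) (k(l) = √(l + (-14 + 15)) = √(l + 1) = √(1 + l))
(F(129, n(14)) + k(55))/(13150 + G(207, 88)) = (6*14 + √(1 + 55))/(13150 + 207) = (84 + √56)/13357 = (84 + 2*√14)*(1/13357) = 84/13357 + 2*√14/13357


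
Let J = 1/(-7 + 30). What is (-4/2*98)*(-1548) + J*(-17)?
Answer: 6978367/23 ≈ 3.0341e+5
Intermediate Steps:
J = 1/23 ≈ 0.043478
(-4/2*98)*(-1548) + J*(-17) = (-4/2*98)*(-1548) + (1/23)*(-17) = (-4*½*98)*(-1548) - 17/23 = -2*98*(-1548) - 17/23 = -196*(-1548) - 17/23 = 303408 - 17/23 = 6978367/23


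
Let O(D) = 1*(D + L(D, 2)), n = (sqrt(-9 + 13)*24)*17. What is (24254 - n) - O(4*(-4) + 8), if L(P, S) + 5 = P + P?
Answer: 23467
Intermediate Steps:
L(P, S) = -5 + 2*P (L(P, S) = -5 + (P + P) = -5 + 2*P)
n = 816 (n = (sqrt(4)*24)*17 = (2*24)*17 = 48*17 = 816)
O(D) = -5 + 3*D (O(D) = 1*(D + (-5 + 2*D)) = 1*(-5 + 3*D) = -5 + 3*D)
(24254 - n) - O(4*(-4) + 8) = (24254 - 1*816) - (-5 + 3*(4*(-4) + 8)) = (24254 - 816) - (-5 + 3*(-16 + 8)) = 23438 - (-5 + 3*(-8)) = 23438 - (-5 - 24) = 23438 - 1*(-29) = 23438 + 29 = 23467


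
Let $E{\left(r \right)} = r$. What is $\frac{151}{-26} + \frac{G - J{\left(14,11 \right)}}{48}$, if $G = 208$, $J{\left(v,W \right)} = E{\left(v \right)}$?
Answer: $- \frac{551}{312} \approx -1.766$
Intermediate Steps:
$J{\left(v,W \right)} = v$
$\frac{151}{-26} + \frac{G - J{\left(14,11 \right)}}{48} = \frac{151}{-26} + \frac{208 - 14}{48} = 151 \left(- \frac{1}{26}\right) + \left(208 - 14\right) \frac{1}{48} = - \frac{151}{26} + 194 \cdot \frac{1}{48} = - \frac{151}{26} + \frac{97}{24} = - \frac{551}{312}$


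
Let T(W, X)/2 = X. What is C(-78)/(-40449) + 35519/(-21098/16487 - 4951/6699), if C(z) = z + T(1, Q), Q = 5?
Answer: -158679233390783351/9018615784911 ≈ -17595.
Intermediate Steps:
T(W, X) = 2*X
C(z) = 10 + z (C(z) = z + 2*5 = z + 10 = 10 + z)
C(-78)/(-40449) + 35519/(-21098/16487 - 4951/6699) = (10 - 78)/(-40449) + 35519/(-21098/16487 - 4951/6699) = -68*(-1/40449) + 35519/(-21098*1/16487 - 4951*1/6699) = 68/40449 + 35519/(-21098/16487 - 4951/6699) = 68/40449 + 35519/(-222962639/110446413) = 68/40449 + 35519*(-110446413/222962639) = 68/40449 - 3922946143347/222962639 = -158679233390783351/9018615784911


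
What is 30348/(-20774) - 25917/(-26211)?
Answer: -42841945/90751219 ≈ -0.47208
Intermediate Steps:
30348/(-20774) - 25917/(-26211) = 30348*(-1/20774) - 25917*(-1/26211) = -15174/10387 + 8639/8737 = -42841945/90751219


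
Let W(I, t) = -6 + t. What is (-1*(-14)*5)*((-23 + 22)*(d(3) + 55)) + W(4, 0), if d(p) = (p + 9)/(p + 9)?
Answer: -3926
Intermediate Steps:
d(p) = 1 (d(p) = (9 + p)/(9 + p) = 1)
(-1*(-14)*5)*((-23 + 22)*(d(3) + 55)) + W(4, 0) = (-1*(-14)*5)*((-23 + 22)*(1 + 55)) + (-6 + 0) = (14*5)*(-1*56) - 6 = 70*(-56) - 6 = -3920 - 6 = -3926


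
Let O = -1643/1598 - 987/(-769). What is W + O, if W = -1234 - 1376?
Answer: -3207016061/1228862 ≈ -2609.7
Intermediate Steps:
O = 313759/1228862 (O = -1643*1/1598 - 987*(-1/769) = -1643/1598 + 987/769 = 313759/1228862 ≈ 0.25532)
W = -2610
W + O = -2610 + 313759/1228862 = -3207016061/1228862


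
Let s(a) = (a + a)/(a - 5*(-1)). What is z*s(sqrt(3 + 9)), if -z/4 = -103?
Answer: -9888/13 + 8240*sqrt(3)/13 ≈ 337.24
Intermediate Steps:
s(a) = 2*a/(5 + a) (s(a) = (2*a)/(a + 5) = (2*a)/(5 + a) = 2*a/(5 + a))
z = 412 (z = -4*(-103) = 412)
z*s(sqrt(3 + 9)) = 412*(2*sqrt(3 + 9)/(5 + sqrt(3 + 9))) = 412*(2*sqrt(12)/(5 + sqrt(12))) = 412*(2*(2*sqrt(3))/(5 + 2*sqrt(3))) = 412*(4*sqrt(3)/(5 + 2*sqrt(3))) = 1648*sqrt(3)/(5 + 2*sqrt(3))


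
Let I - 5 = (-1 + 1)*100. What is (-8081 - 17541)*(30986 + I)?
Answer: -794051402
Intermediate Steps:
I = 5 (I = 5 + (-1 + 1)*100 = 5 + 0*100 = 5 + 0 = 5)
(-8081 - 17541)*(30986 + I) = (-8081 - 17541)*(30986 + 5) = -25622*30991 = -794051402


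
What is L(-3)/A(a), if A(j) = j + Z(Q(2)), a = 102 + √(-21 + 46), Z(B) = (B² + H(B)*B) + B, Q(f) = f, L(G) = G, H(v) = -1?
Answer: -1/37 ≈ -0.027027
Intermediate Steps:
Z(B) = B² (Z(B) = (B² - B) + B = B²)
a = 107 (a = 102 + √25 = 102 + 5 = 107)
A(j) = 4 + j (A(j) = j + 2² = j + 4 = 4 + j)
L(-3)/A(a) = -3/(4 + 107) = -3/111 = -3*1/111 = -1/37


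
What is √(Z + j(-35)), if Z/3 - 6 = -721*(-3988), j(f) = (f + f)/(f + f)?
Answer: √8626063 ≈ 2937.0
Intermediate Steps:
j(f) = 1 (j(f) = (2*f)/((2*f)) = (2*f)*(1/(2*f)) = 1)
Z = 8626062 (Z = 18 + 3*(-721*(-3988)) = 18 + 3*2875348 = 18 + 8626044 = 8626062)
√(Z + j(-35)) = √(8626062 + 1) = √8626063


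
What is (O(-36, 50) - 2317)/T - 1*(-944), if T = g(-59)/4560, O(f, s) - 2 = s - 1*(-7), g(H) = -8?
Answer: 1288004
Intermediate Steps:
O(f, s) = 9 + s (O(f, s) = 2 + (s - 1*(-7)) = 2 + (s + 7) = 2 + (7 + s) = 9 + s)
T = -1/570 (T = -8/4560 = -8*1/4560 = -1/570 ≈ -0.0017544)
(O(-36, 50) - 2317)/T - 1*(-944) = ((9 + 50) - 2317)/(-1/570) - 1*(-944) = (59 - 2317)*(-570) + 944 = -2258*(-570) + 944 = 1287060 + 944 = 1288004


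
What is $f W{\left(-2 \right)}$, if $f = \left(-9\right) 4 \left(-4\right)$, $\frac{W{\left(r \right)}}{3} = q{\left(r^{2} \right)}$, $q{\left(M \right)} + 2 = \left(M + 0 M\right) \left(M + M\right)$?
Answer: $12960$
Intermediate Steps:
$q{\left(M \right)} = -2 + 2 M^{2}$ ($q{\left(M \right)} = -2 + \left(M + 0 M\right) \left(M + M\right) = -2 + \left(M + 0\right) 2 M = -2 + M 2 M = -2 + 2 M^{2}$)
$W{\left(r \right)} = -6 + 6 r^{4}$ ($W{\left(r \right)} = 3 \left(-2 + 2 \left(r^{2}\right)^{2}\right) = 3 \left(-2 + 2 r^{4}\right) = -6 + 6 r^{4}$)
$f = 144$ ($f = \left(-36\right) \left(-4\right) = 144$)
$f W{\left(-2 \right)} = 144 \left(-6 + 6 \left(-2\right)^{4}\right) = 144 \left(-6 + 6 \cdot 16\right) = 144 \left(-6 + 96\right) = 144 \cdot 90 = 12960$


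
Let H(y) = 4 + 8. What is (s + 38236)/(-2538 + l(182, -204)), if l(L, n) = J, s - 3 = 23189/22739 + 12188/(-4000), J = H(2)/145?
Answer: -8404881734581/557860434800 ≈ -15.066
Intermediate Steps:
H(y) = 12
J = 12/145 ≈ 0.082759
s = 22120267/22739000 (s = 3 + (23189/22739 + 12188/(-4000)) = 3 + (23189*(1/22739) + 12188*(-1/4000)) = 3 + (23189/22739 - 3047/1000) = 3 - 46096733/22739000 = 22120267/22739000 ≈ 0.97279)
l(L, n) = 12/145
(s + 38236)/(-2538 + l(182, -204)) = (22120267/22739000 + 38236)/(-2538 + 12/145) = 869470524267/(22739000*(-367998/145)) = (869470524267/22739000)*(-145/367998) = -8404881734581/557860434800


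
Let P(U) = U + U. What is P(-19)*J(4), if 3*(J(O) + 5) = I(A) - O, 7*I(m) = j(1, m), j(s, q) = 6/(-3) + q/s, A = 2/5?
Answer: 25574/105 ≈ 243.56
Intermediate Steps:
A = ⅖ (A = 2*(⅕) = ⅖ ≈ 0.40000)
j(s, q) = -2 + q/s (j(s, q) = 6*(-⅓) + q/s = -2 + q/s)
I(m) = -2/7 + m/7 (I(m) = (-2 + m/1)/7 = (-2 + m*1)/7 = (-2 + m)/7 = -2/7 + m/7)
P(U) = 2*U
J(O) = -533/105 - O/3 (J(O) = -5 + ((-2/7 + (⅐)*(⅖)) - O)/3 = -5 + ((-2/7 + 2/35) - O)/3 = -5 + (-8/35 - O)/3 = -5 + (-8/105 - O/3) = -533/105 - O/3)
P(-19)*J(4) = (2*(-19))*(-533/105 - ⅓*4) = -38*(-533/105 - 4/3) = -38*(-673/105) = 25574/105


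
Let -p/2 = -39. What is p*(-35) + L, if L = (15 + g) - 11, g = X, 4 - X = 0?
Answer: -2722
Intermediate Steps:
p = 78 (p = -2*(-39) = 78)
X = 4 (X = 4 - 1*0 = 4 + 0 = 4)
g = 4
L = 8 (L = (15 + 4) - 11 = 19 - 11 = 8)
p*(-35) + L = 78*(-35) + 8 = -2730 + 8 = -2722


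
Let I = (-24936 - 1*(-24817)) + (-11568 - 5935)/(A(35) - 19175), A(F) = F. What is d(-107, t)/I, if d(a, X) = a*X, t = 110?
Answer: 225277800/2260157 ≈ 99.673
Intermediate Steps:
d(a, X) = X*a
I = -2260157/19140 (I = (-24936 - 1*(-24817)) + (-11568 - 5935)/(35 - 19175) = (-24936 + 24817) - 17503/(-19140) = -119 - 17503*(-1/19140) = -119 + 17503/19140 = -2260157/19140 ≈ -118.09)
d(-107, t)/I = (110*(-107))/(-2260157/19140) = -11770*(-19140/2260157) = 225277800/2260157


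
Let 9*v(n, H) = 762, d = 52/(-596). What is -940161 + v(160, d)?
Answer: -2820229/3 ≈ -9.4008e+5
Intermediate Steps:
d = -13/149 (d = 52*(-1/596) = -13/149 ≈ -0.087248)
v(n, H) = 254/3 (v(n, H) = (⅑)*762 = 254/3)
-940161 + v(160, d) = -940161 + 254/3 = -2820229/3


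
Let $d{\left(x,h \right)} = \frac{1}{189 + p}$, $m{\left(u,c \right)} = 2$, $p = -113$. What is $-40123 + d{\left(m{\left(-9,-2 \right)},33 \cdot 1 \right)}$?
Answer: $- \frac{3049347}{76} \approx -40123.0$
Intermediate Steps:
$d{\left(x,h \right)} = \frac{1}{76}$ ($d{\left(x,h \right)} = \frac{1}{189 - 113} = \frac{1}{76}$)
$-40123 + d{\left(m{\left(-9,-2 \right)},33 \cdot 1 \right)} = -40123 + \frac{1}{76} = - \frac{3049347}{76}$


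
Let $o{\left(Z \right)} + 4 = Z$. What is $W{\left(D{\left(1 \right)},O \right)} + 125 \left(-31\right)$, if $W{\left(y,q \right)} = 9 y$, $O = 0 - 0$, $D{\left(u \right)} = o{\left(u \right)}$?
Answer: $-3902$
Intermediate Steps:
$o{\left(Z \right)} = -4 + Z$
$D{\left(u \right)} = -4 + u$
$O = 0$ ($O = 0 + 0 = 0$)
$W{\left(D{\left(1 \right)},O \right)} + 125 \left(-31\right) = 9 \left(-4 + 1\right) + 125 \left(-31\right) = 9 \left(-3\right) - 3875 = -27 - 3875 = -3902$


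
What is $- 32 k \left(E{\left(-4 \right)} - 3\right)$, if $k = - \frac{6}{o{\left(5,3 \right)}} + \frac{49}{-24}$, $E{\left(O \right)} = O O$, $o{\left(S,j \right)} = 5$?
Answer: $\frac{20228}{15} \approx 1348.5$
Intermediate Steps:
$E{\left(O \right)} = O^{2}$
$k = - \frac{389}{120}$ ($k = - \frac{6}{5} + \frac{49}{-24} = \left(-6\right) \frac{1}{5} + 49 \left(- \frac{1}{24}\right) = - \frac{6}{5} - \frac{49}{24} = - \frac{389}{120} \approx -3.2417$)
$- 32 k \left(E{\left(-4 \right)} - 3\right) = \left(-32\right) \left(- \frac{389}{120}\right) \left(\left(-4\right)^{2} - 3\right) = \frac{1556 \left(16 - 3\right)}{15} = \frac{1556}{15} \cdot 13 = \frac{20228}{15}$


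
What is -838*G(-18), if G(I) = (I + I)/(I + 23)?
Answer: 30168/5 ≈ 6033.6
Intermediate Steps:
G(I) = 2*I/(23 + I) (G(I) = (2*I)/(23 + I) = 2*I/(23 + I))
-838*G(-18) = -1676*(-18)/(23 - 18) = -1676*(-18)/5 = -838*(-36/5) = 30168/5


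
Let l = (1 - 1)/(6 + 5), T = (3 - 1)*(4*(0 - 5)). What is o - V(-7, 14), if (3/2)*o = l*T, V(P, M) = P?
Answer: 7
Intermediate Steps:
T = -40 (T = 2*(4*(-5)) = 2*(-20) = -40)
l = 0 (l = 0/11 = 0*(1/11) = 0)
o = 0 (o = 2*(0*(-40))/3 = (2/3)*0 = 0)
o - V(-7, 14) = 0 - 1*(-7) = 0 + 7 = 7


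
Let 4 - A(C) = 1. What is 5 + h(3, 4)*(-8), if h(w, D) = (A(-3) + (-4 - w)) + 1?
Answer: 29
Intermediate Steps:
A(C) = 3 (A(C) = 4 - 1*1 = 4 - 1 = 3)
h(w, D) = -w (h(w, D) = (3 + (-4 - w)) + 1 = (-1 - w) + 1 = -w)
5 + h(3, 4)*(-8) = 5 - 1*3*(-8) = 5 - 3*(-8) = 5 + 24 = 29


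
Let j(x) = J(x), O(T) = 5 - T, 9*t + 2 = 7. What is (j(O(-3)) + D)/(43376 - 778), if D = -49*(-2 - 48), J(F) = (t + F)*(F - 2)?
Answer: 3752/63897 ≈ 0.058720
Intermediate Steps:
t = 5/9 (t = -2/9 + (1/9)*7 = -2/9 + 7/9 = 5/9 ≈ 0.55556)
J(F) = (-2 + F)*(5/9 + F) (J(F) = (5/9 + F)*(F - 2) = (5/9 + F)*(-2 + F) = (-2 + F)*(5/9 + F))
D = 2450 (D = -49*(-50) = 2450)
j(x) = -10/9 + x**2 - 13*x/9
(j(O(-3)) + D)/(43376 - 778) = ((-10/9 + (5 - 1*(-3))**2 - 13*(5 - 1*(-3))/9) + 2450)/(43376 - 778) = ((-10/9 + (5 + 3)**2 - 13*(5 + 3)/9) + 2450)/42598 = ((-10/9 + 8**2 - 13/9*8) + 2450)*(1/42598) = ((-10/9 + 64 - 104/9) + 2450)*(1/42598) = (154/3 + 2450)*(1/42598) = (7504/3)*(1/42598) = 3752/63897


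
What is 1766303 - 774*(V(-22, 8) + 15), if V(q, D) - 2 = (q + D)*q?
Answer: 1514753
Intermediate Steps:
V(q, D) = 2 + q*(D + q) (V(q, D) = 2 + (q + D)*q = 2 + (D + q)*q = 2 + q*(D + q))
1766303 - 774*(V(-22, 8) + 15) = 1766303 - 774*((2 + (-22)**2 + 8*(-22)) + 15) = 1766303 - 774*((2 + 484 - 176) + 15) = 1766303 - 774*(310 + 15) = 1766303 - 774*325 = 1766303 - 1*251550 = 1766303 - 251550 = 1514753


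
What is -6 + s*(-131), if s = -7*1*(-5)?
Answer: -4591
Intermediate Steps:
s = 35 (s = -7*(-5) = 35)
-6 + s*(-131) = -6 + 35*(-131) = -6 - 4585 = -4591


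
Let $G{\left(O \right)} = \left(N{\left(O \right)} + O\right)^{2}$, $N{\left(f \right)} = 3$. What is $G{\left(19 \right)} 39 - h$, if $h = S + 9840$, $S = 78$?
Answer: $8958$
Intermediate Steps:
$h = 9918$ ($h = 78 + 9840 = 9918$)
$G{\left(O \right)} = \left(3 + O\right)^{2}$
$G{\left(19 \right)} 39 - h = \left(3 + 19\right)^{2} \cdot 39 - 9918 = 22^{2} \cdot 39 - 9918 = 484 \cdot 39 - 9918 = 18876 - 9918 = 8958$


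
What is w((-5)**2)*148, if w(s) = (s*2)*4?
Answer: 29600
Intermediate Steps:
w(s) = 8*s (w(s) = (2*s)*4 = 8*s)
w((-5)**2)*148 = (8*(-5)**2)*148 = (8*25)*148 = 200*148 = 29600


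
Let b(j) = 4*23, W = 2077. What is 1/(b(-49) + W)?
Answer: 1/2169 ≈ 0.00046104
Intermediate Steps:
b(j) = 92
1/(b(-49) + W) = 1/(92 + 2077) = 1/2169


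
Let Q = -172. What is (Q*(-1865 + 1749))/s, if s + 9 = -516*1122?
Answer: -19952/578961 ≈ -0.034462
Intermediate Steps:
s = -578961 (s = -9 - 516*1122 = -9 - 578952 = -578961)
(Q*(-1865 + 1749))/s = -172*(-1865 + 1749)/(-578961) = -172*(-116)*(-1/578961) = 19952*(-1/578961) = -19952/578961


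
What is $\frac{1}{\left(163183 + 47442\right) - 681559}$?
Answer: $- \frac{1}{470934} \approx -2.1234 \cdot 10^{-6}$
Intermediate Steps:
$\frac{1}{\left(163183 + 47442\right) - 681559} = \frac{1}{210625 - 681559} = \frac{1}{-470934} = - \frac{1}{470934}$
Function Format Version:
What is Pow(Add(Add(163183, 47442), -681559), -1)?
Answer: Rational(-1, 470934) ≈ -2.1234e-6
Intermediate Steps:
Pow(Add(Add(163183, 47442), -681559), -1) = Pow(Add(210625, -681559), -1) = Pow(-470934, -1) = Rational(-1, 470934)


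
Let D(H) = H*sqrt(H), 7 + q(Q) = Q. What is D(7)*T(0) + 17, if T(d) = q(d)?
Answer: 17 - 49*sqrt(7) ≈ -112.64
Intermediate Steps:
q(Q) = -7 + Q
D(H) = H**(3/2)
T(d) = -7 + d
D(7)*T(0) + 17 = 7**(3/2)*(-7 + 0) + 17 = (7*sqrt(7))*(-7) + 17 = -49*sqrt(7) + 17 = 17 - 49*sqrt(7)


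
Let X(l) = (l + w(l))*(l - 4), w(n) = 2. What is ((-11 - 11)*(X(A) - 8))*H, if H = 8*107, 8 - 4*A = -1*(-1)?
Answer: 309551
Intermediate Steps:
A = 7/4 (A = 2 - (-1)*(-1)/4 = 2 - 1/4*1 = 2 - 1/4 = 7/4 ≈ 1.7500)
H = 856
X(l) = (-4 + l)*(2 + l) (X(l) = (l + 2)*(l - 4) = (2 + l)*(-4 + l) = (-4 + l)*(2 + l))
((-11 - 11)*(X(A) - 8))*H = ((-11 - 11)*((-8 + (7/4)**2 - 2*7/4) - 8))*856 = -22*((-8 + 49/16 - 7/2) - 8)*856 = -22*(-135/16 - 8)*856 = -22*(-263/16)*856 = (2893/8)*856 = 309551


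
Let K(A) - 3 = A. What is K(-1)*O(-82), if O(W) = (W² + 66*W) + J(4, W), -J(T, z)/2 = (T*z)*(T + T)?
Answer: 13120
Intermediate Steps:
K(A) = 3 + A
J(T, z) = -4*z*T² (J(T, z) = -2*T*z*(T + T) = -2*T*z*2*T = -4*z*T²)
O(W) = W² + 2*W (O(W) = (W² + 66*W) - 4*W*4² = (W² + 66*W) - 4*W*16 = (W² + 66*W) - 64*W = W² + 2*W)
K(-1)*O(-82) = (3 - 1)*(-82*(2 - 82)) = 2*(-82*(-80)) = 2*6560 = 13120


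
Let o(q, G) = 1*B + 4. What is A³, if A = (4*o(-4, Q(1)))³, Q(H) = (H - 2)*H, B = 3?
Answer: 10578455953408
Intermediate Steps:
Q(H) = H*(-2 + H) (Q(H) = (-2 + H)*H = H*(-2 + H))
o(q, G) = 7 (o(q, G) = 1*3 + 4 = 3 + 4 = 7)
A = 21952 (A = (4*7)³ = 28³ = 21952)
A³ = 21952³ = 10578455953408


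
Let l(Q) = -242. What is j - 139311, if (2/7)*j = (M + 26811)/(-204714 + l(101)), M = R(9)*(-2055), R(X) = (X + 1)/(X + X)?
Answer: -21414536369/153717 ≈ -1.3931e+5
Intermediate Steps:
R(X) = (1 + X)/(2*X) (R(X) = (1 + X)/((2*X)) = (1 + X)*(1/(2*X)) = (1 + X)/(2*X))
M = -3425/3 (M = ((½)*(1 + 9)/9)*(-2055) = ((½)*(⅑)*10)*(-2055) = (5/9)*(-2055) = -3425/3 ≈ -1141.7)
j = -67382/153717 (j = 7*((-3425/3 + 26811)/(-204714 - 242))/2 = 7*((77008/3)/(-204956))/2 = 7*((77008/3)*(-1/204956))/2 = (7/2)*(-19252/153717) = -67382/153717 ≈ -0.43835)
j - 139311 = -67382/153717 - 139311 = -21414536369/153717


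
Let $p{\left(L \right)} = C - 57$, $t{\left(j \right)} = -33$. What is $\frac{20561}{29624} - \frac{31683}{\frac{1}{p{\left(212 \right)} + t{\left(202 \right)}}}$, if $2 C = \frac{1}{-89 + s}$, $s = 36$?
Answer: $\frac{4477483584169}{1570072} \approx 2.8518 \cdot 10^{6}$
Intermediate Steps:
$C = - \frac{1}{106}$ ($C = \frac{1}{2 \left(-89 + 36\right)} = \frac{1}{2 \left(-53\right)} = \frac{1}{2} \left(- \frac{1}{53}\right) = - \frac{1}{106} \approx -0.009434$)
$p{\left(L \right)} = - \frac{6043}{106}$ ($p{\left(L \right)} = - \frac{1}{106} - 57 = - \frac{6043}{106}$)
$\frac{20561}{29624} - \frac{31683}{\frac{1}{p{\left(212 \right)} + t{\left(202 \right)}}} = \frac{20561}{29624} - \frac{31683}{\frac{1}{- \frac{6043}{106} - 33}} = 20561 \cdot \frac{1}{29624} - \frac{31683}{\frac{1}{- \frac{9541}{106}}} = \frac{20561}{29624} - \frac{31683}{- \frac{106}{9541}} = \frac{20561}{29624} - - \frac{302287503}{106} = \frac{20561}{29624} + \frac{302287503}{106} = \frac{4477483584169}{1570072}$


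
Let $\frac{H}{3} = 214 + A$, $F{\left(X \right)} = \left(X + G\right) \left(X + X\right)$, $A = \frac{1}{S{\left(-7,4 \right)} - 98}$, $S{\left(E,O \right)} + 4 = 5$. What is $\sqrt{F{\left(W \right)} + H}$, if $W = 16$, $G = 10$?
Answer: $\frac{5 \sqrt{554743}}{97} \approx 38.392$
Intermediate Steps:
$S{\left(E,O \right)} = 1$ ($S{\left(E,O \right)} = -4 + 5 = 1$)
$A = - \frac{1}{97}$ ($A = \frac{1}{1 - 98} = \frac{1}{-97} = - \frac{1}{97} \approx -0.010309$)
$F{\left(X \right)} = 2 X \left(10 + X\right)$ ($F{\left(X \right)} = \left(X + 10\right) \left(X + X\right) = \left(10 + X\right) 2 X = 2 X \left(10 + X\right)$)
$H = \frac{62271}{97}$ ($H = 3 \left(214 - \frac{1}{97}\right) = 3 \cdot \frac{20757}{97} = \frac{62271}{97} \approx 641.97$)
$\sqrt{F{\left(W \right)} + H} = \sqrt{2 \cdot 16 \left(10 + 16\right) + \frac{62271}{97}} = \sqrt{2 \cdot 16 \cdot 26 + \frac{62271}{97}} = \sqrt{832 + \frac{62271}{97}} = \sqrt{\frac{142975}{97}} = \frac{5 \sqrt{554743}}{97}$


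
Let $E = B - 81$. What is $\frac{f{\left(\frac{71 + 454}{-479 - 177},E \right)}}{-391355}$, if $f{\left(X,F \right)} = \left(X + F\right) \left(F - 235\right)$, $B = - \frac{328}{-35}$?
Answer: $- \frac{4461740461}{78623219500} \approx -0.056748$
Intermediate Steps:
$B = \frac{328}{35}$ ($B = \left(-328\right) \left(- \frac{1}{35}\right) = \frac{328}{35} \approx 9.3714$)
$E = - \frac{2507}{35}$ ($E = \frac{328}{35} - 81 = - \frac{2507}{35} \approx -71.629$)
$f{\left(X,F \right)} = \left(-235 + F\right) \left(F + X\right)$ ($f{\left(X,F \right)} = \left(F + X\right) \left(-235 + F\right) = \left(-235 + F\right) \left(F + X\right)$)
$\frac{f{\left(\frac{71 + 454}{-479 - 177},E \right)}}{-391355} = \frac{\left(- \frac{2507}{35}\right)^{2} - - \frac{117829}{7} - 235 \frac{71 + 454}{-479 - 177} - \frac{2507 \frac{71 + 454}{-479 - 177}}{35}}{-391355} = \left(\frac{6285049}{1225} + \frac{117829}{7} - 235 \frac{525}{-656} - \frac{2507 \frac{525}{-656}}{35}\right) \left(- \frac{1}{391355}\right) = \left(\frac{6285049}{1225} + \frac{117829}{7} - 235 \cdot 525 \left(- \frac{1}{656}\right) - \frac{2507 \cdot 525 \left(- \frac{1}{656}\right)}{35}\right) \left(- \frac{1}{391355}\right) = \left(\frac{6285049}{1225} + \frac{117829}{7} - - \frac{123375}{656} - - \frac{37605}{656}\right) \left(- \frac{1}{391355}\right) = \left(\frac{6285049}{1225} + \frac{117829}{7} + \frac{123375}{656} + \frac{37605}{656}\right) \left(- \frac{1}{391355}\right) = \frac{4461740461}{200900} \left(- \frac{1}{391355}\right) = - \frac{4461740461}{78623219500}$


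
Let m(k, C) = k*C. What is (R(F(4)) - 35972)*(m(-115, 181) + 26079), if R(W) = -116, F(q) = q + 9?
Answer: -189967232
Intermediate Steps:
F(q) = 9 + q
m(k, C) = C*k
(R(F(4)) - 35972)*(m(-115, 181) + 26079) = (-116 - 35972)*(181*(-115) + 26079) = -36088*(-20815 + 26079) = -36088*5264 = -189967232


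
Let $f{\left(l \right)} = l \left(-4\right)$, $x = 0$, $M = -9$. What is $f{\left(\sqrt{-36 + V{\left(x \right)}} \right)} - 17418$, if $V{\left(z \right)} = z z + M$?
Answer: $-17418 - 12 i \sqrt{5} \approx -17418.0 - 26.833 i$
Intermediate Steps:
$V{\left(z \right)} = -9 + z^{2}$ ($V{\left(z \right)} = z z - 9 = z^{2} - 9 = -9 + z^{2}$)
$f{\left(l \right)} = - 4 l$
$f{\left(\sqrt{-36 + V{\left(x \right)}} \right)} - 17418 = - 4 \sqrt{-36 - \left(9 - 0^{2}\right)} - 17418 = - 4 \sqrt{-36 + \left(-9 + 0\right)} - 17418 = - 4 \sqrt{-36 - 9} - 17418 = - 4 \sqrt{-45} - 17418 = - 4 \cdot 3 i \sqrt{5} - 17418 = - 12 i \sqrt{5} - 17418 = -17418 - 12 i \sqrt{5}$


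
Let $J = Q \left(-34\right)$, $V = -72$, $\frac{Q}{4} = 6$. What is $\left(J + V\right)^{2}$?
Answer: $788544$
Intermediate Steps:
$Q = 24$ ($Q = 4 \cdot 6 = 24$)
$J = -816$ ($J = 24 \left(-34\right) = -816$)
$\left(J + V\right)^{2} = \left(-816 - 72\right)^{2} = \left(-888\right)^{2} = 788544$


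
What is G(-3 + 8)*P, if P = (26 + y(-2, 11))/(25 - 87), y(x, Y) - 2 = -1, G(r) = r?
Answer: -135/62 ≈ -2.1774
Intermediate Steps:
y(x, Y) = 1 (y(x, Y) = 2 - 1 = 1)
P = -27/62 (P = (26 + 1)/(25 - 87) = 27/(-62) = 27*(-1/62) = -27/62 ≈ -0.43548)
G(-3 + 8)*P = (-3 + 8)*(-27/62) = 5*(-27/62) = -135/62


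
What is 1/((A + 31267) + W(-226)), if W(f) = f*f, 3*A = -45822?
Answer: 1/67069 ≈ 1.4910e-5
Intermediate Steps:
A = -15274 (A = (1/3)*(-45822) = -15274)
W(f) = f**2
1/((A + 31267) + W(-226)) = 1/((-15274 + 31267) + (-226)**2) = 1/(15993 + 51076) = 1/67069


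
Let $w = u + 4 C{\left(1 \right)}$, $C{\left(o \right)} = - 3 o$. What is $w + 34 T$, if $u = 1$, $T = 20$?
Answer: $669$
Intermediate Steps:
$w = -11$ ($w = 1 + 4 \left(\left(-3\right) 1\right) = 1 + 4 \left(-3\right) = 1 - 12 = -11$)
$w + 34 T = -11 + 34 \cdot 20 = -11 + 680 = 669$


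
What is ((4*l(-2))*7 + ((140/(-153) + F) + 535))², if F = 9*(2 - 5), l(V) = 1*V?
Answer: 4763208256/23409 ≈ 2.0348e+5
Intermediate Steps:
l(V) = V
F = -27 (F = 9*(-3) = -27)
((4*l(-2))*7 + ((140/(-153) + F) + 535))² = ((4*(-2))*7 + ((140/(-153) - 27) + 535))² = (-8*7 + ((140*(-1/153) - 27) + 535))² = (-56 + ((-140/153 - 27) + 535))² = (-56 + (-4271/153 + 535))² = (-56 + 77584/153)² = (69016/153)² = 4763208256/23409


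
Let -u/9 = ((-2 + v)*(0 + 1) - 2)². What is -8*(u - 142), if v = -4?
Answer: 5744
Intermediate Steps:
u = -576 (u = -9*((-2 - 4)*(0 + 1) - 2)² = -9*(-6*1 - 2)² = -9*(-6 - 2)² = -9*(-8)² = -9*64 = -576)
-8*(u - 142) = -8*(-576 - 142) = -8*(-718) = 5744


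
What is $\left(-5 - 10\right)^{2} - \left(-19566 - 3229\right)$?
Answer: $23020$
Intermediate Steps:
$\left(-5 - 10\right)^{2} - \left(-19566 - 3229\right) = \left(-15\right)^{2} - -22795 = 225 + 22795 = 23020$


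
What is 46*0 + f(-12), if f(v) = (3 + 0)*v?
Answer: -36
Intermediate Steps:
f(v) = 3*v
46*0 + f(-12) = 46*0 + 3*(-12) = 0 - 36 = -36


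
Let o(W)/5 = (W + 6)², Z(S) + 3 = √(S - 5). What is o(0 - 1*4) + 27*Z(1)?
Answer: -61 + 54*I ≈ -61.0 + 54.0*I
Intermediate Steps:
Z(S) = -3 + √(-5 + S) (Z(S) = -3 + √(S - 5) = -3 + √(-5 + S))
o(W) = 5*(6 + W)² (o(W) = 5*(W + 6)² = 5*(6 + W)²)
o(0 - 1*4) + 27*Z(1) = 5*(6 + (0 - 1*4))² + 27*(-3 + √(-5 + 1)) = 5*(6 + (0 - 4))² + 27*(-3 + √(-4)) = 5*(6 - 4)² + 27*(-3 + 2*I) = 5*2² + (-81 + 54*I) = 5*4 + (-81 + 54*I) = 20 + (-81 + 54*I) = -61 + 54*I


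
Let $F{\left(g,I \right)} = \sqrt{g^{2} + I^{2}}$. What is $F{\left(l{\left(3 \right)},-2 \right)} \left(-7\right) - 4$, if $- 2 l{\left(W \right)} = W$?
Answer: $- \frac{43}{2} \approx -21.5$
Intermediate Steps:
$l{\left(W \right)} = - \frac{W}{2}$
$F{\left(g,I \right)} = \sqrt{I^{2} + g^{2}}$
$F{\left(l{\left(3 \right)},-2 \right)} \left(-7\right) - 4 = \sqrt{\left(-2\right)^{2} + \left(\left(- \frac{1}{2}\right) 3\right)^{2}} \left(-7\right) - 4 = \sqrt{4 + \left(- \frac{3}{2}\right)^{2}} \left(-7\right) - 4 = \sqrt{4 + \frac{9}{4}} \left(-7\right) - 4 = \sqrt{\frac{25}{4}} \left(-7\right) - 4 = \frac{5}{2} \left(-7\right) - 4 = - \frac{35}{2} - 4 = - \frac{43}{2}$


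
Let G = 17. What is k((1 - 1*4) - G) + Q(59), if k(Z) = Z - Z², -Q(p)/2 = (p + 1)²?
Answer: -7620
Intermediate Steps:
Q(p) = -2*(1 + p)² (Q(p) = -2*(p + 1)² = -2*(1 + p)²)
k((1 - 1*4) - G) + Q(59) = ((1 - 1*4) - 1*17)*(1 - ((1 - 1*4) - 1*17)) - 2*(1 + 59)² = ((1 - 4) - 17)*(1 - ((1 - 4) - 17)) - 2*60² = (-3 - 17)*(1 - (-3 - 17)) - 2*3600 = -20*(1 - 1*(-20)) - 7200 = -20*(1 + 20) - 7200 = -20*21 - 7200 = -420 - 7200 = -7620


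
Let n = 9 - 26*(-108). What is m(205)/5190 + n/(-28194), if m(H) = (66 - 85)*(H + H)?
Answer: -7808383/4877562 ≈ -1.6009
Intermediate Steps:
n = 2817 (n = 9 + 2808 = 2817)
m(H) = -38*H
m(205)/5190 + n/(-28194) = -38*205/5190 + 2817/(-28194) = -7790*1/5190 + 2817*(-1/28194) = -779/519 - 939/9398 = -7808383/4877562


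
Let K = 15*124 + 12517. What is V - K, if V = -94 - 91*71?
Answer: -20932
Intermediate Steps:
V = -6555 (V = -94 - 6461 = -6555)
K = 14377 (K = 1860 + 12517 = 14377)
V - K = -6555 - 1*14377 = -6555 - 14377 = -20932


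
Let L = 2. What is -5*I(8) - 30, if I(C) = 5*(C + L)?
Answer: -280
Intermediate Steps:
I(C) = 10 + 5*C (I(C) = 5*(C + 2) = 5*(2 + C) = 10 + 5*C)
-5*I(8) - 30 = -5*(10 + 5*8) - 30 = -5*(10 + 40) - 30 = -5*50 - 30 = -250 - 30 = -280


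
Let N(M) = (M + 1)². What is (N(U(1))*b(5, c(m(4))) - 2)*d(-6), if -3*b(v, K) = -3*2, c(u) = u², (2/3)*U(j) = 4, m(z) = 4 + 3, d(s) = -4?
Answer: -384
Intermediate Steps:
m(z) = 7
U(j) = 6 (U(j) = (3/2)*4 = 6)
b(v, K) = 2 (b(v, K) = -(-1)*2 = -⅓*(-6) = 2)
N(M) = (1 + M)²
(N(U(1))*b(5, c(m(4))) - 2)*d(-6) = ((1 + 6)²*2 - 2)*(-4) = (7²*2 - 2)*(-4) = (49*2 - 2)*(-4) = (98 - 2)*(-4) = 96*(-4) = -384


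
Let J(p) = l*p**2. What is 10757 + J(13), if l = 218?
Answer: 47599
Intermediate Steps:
J(p) = 218*p**2
10757 + J(13) = 10757 + 218*13**2 = 10757 + 218*169 = 10757 + 36842 = 47599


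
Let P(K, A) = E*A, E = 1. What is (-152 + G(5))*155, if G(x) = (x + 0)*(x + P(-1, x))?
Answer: -15810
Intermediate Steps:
P(K, A) = A (P(K, A) = 1*A = A)
G(x) = 2*x² (G(x) = (x + 0)*(x + x) = x*(2*x) = 2*x²)
(-152 + G(5))*155 = (-152 + 2*5²)*155 = (-152 + 2*25)*155 = (-152 + 50)*155 = -102*155 = -15810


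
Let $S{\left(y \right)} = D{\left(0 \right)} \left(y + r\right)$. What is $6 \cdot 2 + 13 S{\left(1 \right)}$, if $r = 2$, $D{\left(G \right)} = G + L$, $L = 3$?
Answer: $129$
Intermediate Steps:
$D{\left(G \right)} = 3 + G$ ($D{\left(G \right)} = G + 3 = 3 + G$)
$S{\left(y \right)} = 6 + 3 y$ ($S{\left(y \right)} = \left(3 + 0\right) \left(y + 2\right) = 3 \left(2 + y\right) = 6 + 3 y$)
$6 \cdot 2 + 13 S{\left(1 \right)} = 6 \cdot 2 + 13 \left(6 + 3 \cdot 1\right) = 12 + 13 \left(6 + 3\right) = 12 + 13 \cdot 9 = 12 + 117 = 129$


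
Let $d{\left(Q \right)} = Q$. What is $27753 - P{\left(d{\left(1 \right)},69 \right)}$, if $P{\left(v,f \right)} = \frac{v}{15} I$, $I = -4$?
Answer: $\frac{416299}{15} \approx 27753.0$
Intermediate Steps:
$P{\left(v,f \right)} = - \frac{4 v}{15}$ ($P{\left(v,f \right)} = \frac{v}{15} \left(-4\right) = - \frac{4 v}{15}$)
$27753 - P{\left(d{\left(1 \right)},69 \right)} = 27753 - \left(- \frac{4}{15}\right) 1 = 27753 - - \frac{4}{15} = 27753 + \frac{4}{15} = \frac{416299}{15}$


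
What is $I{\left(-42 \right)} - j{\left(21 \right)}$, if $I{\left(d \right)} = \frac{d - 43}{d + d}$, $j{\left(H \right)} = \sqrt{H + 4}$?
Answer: $- \frac{335}{84} \approx -3.9881$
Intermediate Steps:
$j{\left(H \right)} = \sqrt{4 + H}$
$I{\left(d \right)} = \frac{-43 + d}{2 d}$
$I{\left(-42 \right)} - j{\left(21 \right)} = \frac{-43 - 42}{2 \left(-42\right)} - \sqrt{4 + 21} = \frac{1}{2} \left(- \frac{1}{42}\right) \left(-85\right) - \sqrt{25} = \frac{85}{84} - 5 = - \frac{335}{84}$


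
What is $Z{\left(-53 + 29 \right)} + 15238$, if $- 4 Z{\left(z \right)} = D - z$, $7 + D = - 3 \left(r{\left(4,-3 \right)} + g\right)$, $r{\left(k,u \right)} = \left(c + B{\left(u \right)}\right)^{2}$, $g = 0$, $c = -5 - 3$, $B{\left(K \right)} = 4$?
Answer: $\frac{60983}{4} \approx 15246.0$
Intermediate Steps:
$c = -8$ ($c = -5 - 3 = -8$)
$r{\left(k,u \right)} = 16$ ($r{\left(k,u \right)} = \left(-8 + 4\right)^{2} = \left(-4\right)^{2} = 16$)
$D = -55$ ($D = -7 - 3 \left(16 + 0\right) = -7 - 48 = -55$)
$Z{\left(z \right)} = \frac{55}{4} + \frac{z}{4}$ ($Z{\left(z \right)} = - \frac{-55 - z}{4} = \frac{55}{4} + \frac{z}{4}$)
$Z{\left(-53 + 29 \right)} + 15238 = \left(\frac{55}{4} + \frac{-53 + 29}{4}\right) + 15238 = \left(\frac{55}{4} + \frac{1}{4} \left(-24\right)\right) + 15238 = \left(\frac{55}{4} - 6\right) + 15238 = \frac{31}{4} + 15238 = \frac{60983}{4}$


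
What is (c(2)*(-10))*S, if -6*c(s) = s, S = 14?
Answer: 140/3 ≈ 46.667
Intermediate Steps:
c(s) = -s/6
(c(2)*(-10))*S = (-⅙*2*(-10))*14 = -⅓*(-10)*14 = (10/3)*14 = 140/3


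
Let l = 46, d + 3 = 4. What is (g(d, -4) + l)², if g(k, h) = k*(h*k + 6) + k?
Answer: 2401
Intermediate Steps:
d = 1 (d = -3 + 4 = 1)
g(k, h) = k + k*(6 + h*k) (g(k, h) = k*(6 + h*k) + k = k + k*(6 + h*k))
(g(d, -4) + l)² = (1*(7 - 4*1) + 46)² = (1*(7 - 4) + 46)² = (1*3 + 46)² = (3 + 46)² = 49² = 2401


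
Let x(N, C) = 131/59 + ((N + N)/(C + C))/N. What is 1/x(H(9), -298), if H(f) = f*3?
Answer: 17582/38979 ≈ 0.45106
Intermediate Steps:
H(f) = 3*f
x(N, C) = 131/59 + 1/C (x(N, C) = 131*(1/59) + ((2*N)/((2*C)))/N = 131/59 + ((2*N)*(1/(2*C)))/N = 131/59 + (N/C)/N = 131/59 + 1/C)
1/x(H(9), -298) = 1/(131/59 + 1/(-298)) = 1/(131/59 - 1/298) = 1/(38979/17582) = 17582/38979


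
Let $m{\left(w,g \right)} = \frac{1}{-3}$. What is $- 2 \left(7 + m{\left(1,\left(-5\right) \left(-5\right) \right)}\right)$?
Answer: $- \frac{40}{3} \approx -13.333$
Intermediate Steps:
$m{\left(w,g \right)} = - \frac{1}{3}$
$- 2 \left(7 + m{\left(1,\left(-5\right) \left(-5\right) \right)}\right) = - 2 \left(7 - \frac{1}{3}\right) = \left(-2\right) \frac{20}{3} = - \frac{40}{3}$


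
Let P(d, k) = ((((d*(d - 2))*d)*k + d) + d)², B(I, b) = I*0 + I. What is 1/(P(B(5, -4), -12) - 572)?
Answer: 1/791528 ≈ 1.2634e-6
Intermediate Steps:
B(I, b) = I (B(I, b) = 0 + I = I)
P(d, k) = (2*d + k*d²*(-2 + d))² (P(d, k) = ((((d*(-2 + d))*d)*k + d) + d)² = (((d²*(-2 + d))*k + d) + d)² = ((k*d²*(-2 + d) + d) + d)² = ((d + k*d²*(-2 + d)) + d)² = (2*d + k*d²*(-2 + d))²)
1/(P(B(5, -4), -12) - 572) = 1/(5²*(2 - 12*5² - 2*5*(-12))² - 572) = 1/(25*(2 - 12*25 + 120)² - 572) = 1/(25*(2 - 300 + 120)² - 572) = 1/(25*(-178)² - 572) = 1/(25*31684 - 572) = 1/(792100 - 572) = 1/791528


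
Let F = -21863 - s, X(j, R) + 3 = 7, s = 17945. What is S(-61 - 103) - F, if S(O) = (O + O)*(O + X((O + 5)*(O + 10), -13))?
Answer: 92288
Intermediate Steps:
X(j, R) = 4 (X(j, R) = -3 + 7 = 4)
F = -39808 (F = -21863 - 1*17945 = -21863 - 17945 = -39808)
S(O) = 2*O*(4 + O) (S(O) = (O + O)*(O + 4) = (2*O)*(4 + O) = 2*O*(4 + O))
S(-61 - 103) - F = 2*(-61 - 103)*(4 + (-61 - 103)) - 1*(-39808) = 2*(-164)*(4 - 164) + 39808 = 2*(-164)*(-160) + 39808 = 52480 + 39808 = 92288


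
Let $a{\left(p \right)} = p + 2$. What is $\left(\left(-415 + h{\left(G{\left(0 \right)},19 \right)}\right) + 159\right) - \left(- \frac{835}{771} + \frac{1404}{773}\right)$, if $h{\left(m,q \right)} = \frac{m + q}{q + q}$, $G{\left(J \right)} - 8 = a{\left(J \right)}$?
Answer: $- \frac{5797046219}{22647354} \approx -255.97$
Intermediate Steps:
$a{\left(p \right)} = 2 + p$
$G{\left(J \right)} = 10 + J$ ($G{\left(J \right)} = 8 + \left(2 + J\right) = 10 + J$)
$h{\left(m,q \right)} = \frac{m + q}{2 q}$
$\left(\left(-415 + h{\left(G{\left(0 \right)},19 \right)}\right) + 159\right) - \left(- \frac{835}{771} + \frac{1404}{773}\right) = \left(\left(-415 + \frac{\left(10 + 0\right) + 19}{2 \cdot 19}\right) + 159\right) - \left(- \frac{835}{771} + \frac{1404}{773}\right) = \left(\left(-415 + \frac{1}{2} \cdot \frac{1}{19} \left(10 + 19\right)\right) + 159\right) - \frac{437029}{595983} = \left(\left(-415 + \frac{1}{2} \cdot \frac{1}{19} \cdot 29\right) + 159\right) + \left(- \frac{1404}{773} + \frac{835}{771}\right) = \left(\left(-415 + \frac{29}{38}\right) + 159\right) - \frac{437029}{595983} = \left(- \frac{15741}{38} + 159\right) - \frac{437029}{595983} = - \frac{9699}{38} - \frac{437029}{595983} = - \frac{5797046219}{22647354}$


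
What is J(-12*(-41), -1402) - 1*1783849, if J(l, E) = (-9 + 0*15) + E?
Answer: -1785260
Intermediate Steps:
J(l, E) = -9 + E (J(l, E) = (-9 + 0) + E = -9 + E)
J(-12*(-41), -1402) - 1*1783849 = (-9 - 1402) - 1*1783849 = -1411 - 1783849 = -1785260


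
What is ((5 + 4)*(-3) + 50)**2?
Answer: 529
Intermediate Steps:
((5 + 4)*(-3) + 50)**2 = (9*(-3) + 50)**2 = (-27 + 50)**2 = 23**2 = 529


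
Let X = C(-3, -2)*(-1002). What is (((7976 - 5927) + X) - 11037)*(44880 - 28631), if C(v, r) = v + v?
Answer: -48357024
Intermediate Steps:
C(v, r) = 2*v
X = 6012 (X = (2*(-3))*(-1002) = -6*(-1002) = 6012)
(((7976 - 5927) + X) - 11037)*(44880 - 28631) = (((7976 - 5927) + 6012) - 11037)*(44880 - 28631) = ((2049 + 6012) - 11037)*16249 = (8061 - 11037)*16249 = -2976*16249 = -48357024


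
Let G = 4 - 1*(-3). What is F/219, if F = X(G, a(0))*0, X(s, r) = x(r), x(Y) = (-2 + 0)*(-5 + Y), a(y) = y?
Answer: 0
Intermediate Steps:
G = 7 (G = 4 + 3 = 7)
x(Y) = 10 - 2*Y (x(Y) = -2*(-5 + Y) = 10 - 2*Y)
X(s, r) = 10 - 2*r
F = 0 (F = (10 - 2*0)*0 = (10 + 0)*0 = 10*0 = 0)
F/219 = 0/219 = (1/219)*0 = 0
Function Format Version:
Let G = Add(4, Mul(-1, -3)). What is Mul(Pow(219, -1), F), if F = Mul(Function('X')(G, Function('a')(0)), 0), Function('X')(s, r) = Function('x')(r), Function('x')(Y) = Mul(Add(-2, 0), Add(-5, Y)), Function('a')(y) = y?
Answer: 0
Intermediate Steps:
G = 7 (G = Add(4, 3) = 7)
Function('x')(Y) = Add(10, Mul(-2, Y)) (Function('x')(Y) = Mul(-2, Add(-5, Y)) = Add(10, Mul(-2, Y)))
Function('X')(s, r) = Add(10, Mul(-2, r))
F = 0 (F = Mul(Add(10, Mul(-2, 0)), 0) = Mul(Add(10, 0), 0) = Mul(10, 0) = 0)
Mul(Pow(219, -1), F) = Mul(Pow(219, -1), 0) = Mul(Rational(1, 219), 0) = 0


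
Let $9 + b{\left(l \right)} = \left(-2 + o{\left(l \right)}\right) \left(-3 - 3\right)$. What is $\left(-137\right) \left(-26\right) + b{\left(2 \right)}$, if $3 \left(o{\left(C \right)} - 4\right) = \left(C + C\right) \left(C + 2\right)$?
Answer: $3509$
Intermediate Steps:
$o{\left(C \right)} = 4 + \frac{2 C \left(2 + C\right)}{3}$ ($o{\left(C \right)} = 4 + \frac{\left(C + C\right) \left(C + 2\right)}{3} = 4 + \frac{2 C \left(2 + C\right)}{3}$)
$b{\left(l \right)} = -21 - 8 l - 4 l^{2}$ ($b{\left(l \right)} = -9 + \left(-2 + \left(4 + \frac{2 l^{2}}{3} + \frac{4 l}{3}\right)\right) \left(-3 - 3\right) = -9 + \left(2 + \frac{2 l^{2}}{3} + \frac{4 l}{3}\right) \left(-6\right) = -9 - \left(12 + 4 l^{2} + 8 l\right) = -21 - 8 l - 4 l^{2}$)
$\left(-137\right) \left(-26\right) + b{\left(2 \right)} = \left(-137\right) \left(-26\right) - \left(37 + 16\right) = 3562 - 53 = 3509$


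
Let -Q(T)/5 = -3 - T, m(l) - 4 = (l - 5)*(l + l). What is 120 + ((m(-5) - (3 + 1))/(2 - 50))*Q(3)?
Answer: 115/2 ≈ 57.500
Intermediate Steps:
m(l) = 4 + 2*l*(-5 + l) (m(l) = 4 + (l - 5)*(l + l) = 4 + (-5 + l)*(2*l) = 4 + 2*l*(-5 + l))
Q(T) = 15 + 5*T (Q(T) = -5*(-3 - T) = 15 + 5*T)
120 + ((m(-5) - (3 + 1))/(2 - 50))*Q(3) = 120 + (((4 - 10*(-5) + 2*(-5)**2) - (3 + 1))/(2 - 50))*(15 + 5*3) = 120 + (((4 + 50 + 2*25) - 1*4)/(-48))*(15 + 15) = 120 + (((4 + 50 + 50) - 4)*(-1/48))*30 = 120 + ((104 - 4)*(-1/48))*30 = 120 + (100*(-1/48))*30 = 120 - 25/12*30 = 120 - 125/2 = 115/2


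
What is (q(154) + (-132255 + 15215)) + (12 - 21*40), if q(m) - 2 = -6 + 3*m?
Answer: -117410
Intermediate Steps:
q(m) = -4 + 3*m (q(m) = 2 + (-6 + 3*m) = -4 + 3*m)
(q(154) + (-132255 + 15215)) + (12 - 21*40) = ((-4 + 3*154) + (-132255 + 15215)) + (12 - 21*40) = ((-4 + 462) - 117040) + (12 - 840) = (458 - 117040) - 828 = -116582 - 828 = -117410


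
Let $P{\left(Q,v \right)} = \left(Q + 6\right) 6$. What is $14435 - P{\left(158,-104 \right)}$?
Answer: $13451$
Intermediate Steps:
$P{\left(Q,v \right)} = 36 + 6 Q$ ($P{\left(Q,v \right)} = \left(6 + Q\right) 6 = 36 + 6 Q$)
$14435 - P{\left(158,-104 \right)} = 14435 - \left(36 + 6 \cdot 158\right) = 14435 - \left(36 + 948\right) = 14435 - 984 = 13451$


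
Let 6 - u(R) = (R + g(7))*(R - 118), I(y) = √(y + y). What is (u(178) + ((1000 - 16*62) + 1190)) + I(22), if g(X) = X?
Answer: -9896 + 2*√11 ≈ -9889.4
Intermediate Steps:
I(y) = √2*√y (I(y) = √(2*y) = √2*√y)
u(R) = 6 - (-118 + R)*(7 + R) (u(R) = 6 - (R + 7)*(R - 118) = 6 - (7 + R)*(-118 + R) = 6 - (-118 + R)*(7 + R))
(u(178) + ((1000 - 16*62) + 1190)) + I(22) = ((832 - 1*178² + 111*178) + ((1000 - 16*62) + 1190)) + √2*√22 = ((832 - 1*31684 + 19758) + ((1000 - 992) + 1190)) + 2*√11 = ((832 - 31684 + 19758) + (8 + 1190)) + 2*√11 = (-11094 + 1198) + 2*√11 = -9896 + 2*√11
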